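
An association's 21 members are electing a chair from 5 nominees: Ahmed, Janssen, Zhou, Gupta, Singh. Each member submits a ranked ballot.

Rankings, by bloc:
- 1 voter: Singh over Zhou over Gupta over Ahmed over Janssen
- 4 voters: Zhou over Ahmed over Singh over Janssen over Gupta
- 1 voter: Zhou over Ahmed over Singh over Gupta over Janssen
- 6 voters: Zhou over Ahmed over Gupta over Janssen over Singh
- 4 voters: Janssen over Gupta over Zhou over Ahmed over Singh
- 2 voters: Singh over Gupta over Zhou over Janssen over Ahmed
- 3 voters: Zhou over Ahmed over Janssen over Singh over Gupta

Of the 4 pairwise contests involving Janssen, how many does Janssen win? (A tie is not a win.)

Janssen against each rival (21 voters):
Janssen vs Ahmed: Ahmed wins 15–6.
Janssen vs Zhou: Zhou wins 17–4.
Janssen vs Gupta: Janssen is ranked higher on 4+4+3 = 11 ballots, Gupta on 10. Janssen wins 11–10.
Janssen vs Singh: 13 to 8, Janssen.
Janssen beats Gupta, Singh; loses to Ahmed, Zhou — 2 pairwise wins.

2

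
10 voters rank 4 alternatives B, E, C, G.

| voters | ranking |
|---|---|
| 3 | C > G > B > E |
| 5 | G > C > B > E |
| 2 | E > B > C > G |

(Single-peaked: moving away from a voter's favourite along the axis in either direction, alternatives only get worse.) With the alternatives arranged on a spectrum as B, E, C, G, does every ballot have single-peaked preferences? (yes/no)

Axis positions: B=1, E=2, C=3, G=4.
Ballot type 1: ranking walks positions 3-4-1-2; B is ranked above E even though E lies between B and the peak C on the axis — preferences dip and rise again. Not single-peaked.
Ballot type 2: ranking walks positions 4-3-1-2; B is ranked above E even though E lies between B and the peak G on the axis — preferences dip and rise again. Not single-peaked.
Ballot type 3 (peak E at position 2): ranking walks positions 2-1-3-4, expanding outward from the peak — single-peaked.
Ballot type 1 violates single-peakedness, so the profile is not single-peaked on this axis.

no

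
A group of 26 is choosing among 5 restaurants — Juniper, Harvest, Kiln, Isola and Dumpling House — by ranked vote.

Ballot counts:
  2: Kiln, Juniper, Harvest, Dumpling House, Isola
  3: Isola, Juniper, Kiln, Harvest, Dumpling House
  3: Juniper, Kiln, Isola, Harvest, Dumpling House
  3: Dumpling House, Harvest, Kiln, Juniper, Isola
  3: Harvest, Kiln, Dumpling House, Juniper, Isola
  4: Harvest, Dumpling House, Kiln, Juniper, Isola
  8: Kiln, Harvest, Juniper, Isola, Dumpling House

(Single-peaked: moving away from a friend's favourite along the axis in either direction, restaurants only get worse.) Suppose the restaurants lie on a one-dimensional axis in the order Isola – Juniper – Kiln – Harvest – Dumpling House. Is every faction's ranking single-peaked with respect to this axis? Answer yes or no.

yes

Axis positions: Isola=1, Juniper=2, Kiln=3, Harvest=4, Dumpling House=5.
Faction 1 (peak Kiln at position 3): ranking walks positions 3-2-4-5-1, expanding outward from the peak — single-peaked.
Faction 2 (peak Isola at position 1): ranking walks positions 1-2-3-4-5, expanding outward from the peak — single-peaked.
Faction 3 (peak Juniper at position 2): ranking walks positions 2-3-1-4-5, expanding outward from the peak — single-peaked.
Faction 4 (peak Dumpling House at position 5): ranking walks positions 5-4-3-2-1, expanding outward from the peak — single-peaked.
Faction 5 (peak Harvest at position 4): ranking walks positions 4-3-5-2-1, expanding outward from the peak — single-peaked.
Faction 6 (peak Harvest at position 4): ranking walks positions 4-5-3-2-1, expanding outward from the peak — single-peaked.
Faction 7 (peak Kiln at position 3): ranking walks positions 3-4-2-1-5, expanding outward from the peak — single-peaked.
Every ranking is single-peaked on this axis.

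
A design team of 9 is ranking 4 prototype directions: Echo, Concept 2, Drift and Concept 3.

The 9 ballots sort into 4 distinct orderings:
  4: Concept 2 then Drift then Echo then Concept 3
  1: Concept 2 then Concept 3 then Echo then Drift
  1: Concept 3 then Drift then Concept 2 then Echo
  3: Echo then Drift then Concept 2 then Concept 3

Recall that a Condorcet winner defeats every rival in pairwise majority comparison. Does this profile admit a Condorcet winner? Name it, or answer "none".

Concept 2

Check each pair by majority over 9 ballots:
Echo vs Concept 2: Echo preferred on 3 ballots; Concept 2 wins 6–3.
Echo vs Drift: Echo is ranked higher on 1+3 = 4 ballots, Drift on 5. Drift wins 5–4.
Echo vs Concept 3: Echo is ranked higher on 4+3 = 7 ballots, Concept 3 on 2. Echo wins 7–2.
Concept 2 vs Drift: Concept 2 is ranked higher on 4+1 = 5 ballots, Drift on 4. Concept 2 wins 5–4.
Concept 2 vs Concept 3: Concept 2 is ranked higher on 4+1+3 = 8 ballots, Concept 3 on 1. Concept 2 wins 8–1.
Drift vs Concept 3: 7 to 2, Drift.
Concept 2 beats each of Echo, Drift, Concept 3 — Concept 2 is the Condorcet winner.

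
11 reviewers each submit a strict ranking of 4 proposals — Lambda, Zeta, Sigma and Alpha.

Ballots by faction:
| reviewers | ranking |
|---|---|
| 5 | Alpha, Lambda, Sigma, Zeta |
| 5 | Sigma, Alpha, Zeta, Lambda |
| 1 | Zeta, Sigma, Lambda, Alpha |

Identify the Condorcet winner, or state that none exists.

Sigma

Head-to-head results (11 reviewers):
Lambda vs Zeta: Zeta, 6–5.
Lambda vs Sigma: Sigma, 6–5.
Lambda vs Alpha: Alpha wins 10–1.
Zeta vs Sigma: Sigma wins 10–1.
Zeta vs Alpha: Alpha wins 10–1.
Sigma vs Alpha: Sigma wins 6–5.
Sigma beats each of Lambda, Zeta, Alpha — Sigma is the Condorcet winner.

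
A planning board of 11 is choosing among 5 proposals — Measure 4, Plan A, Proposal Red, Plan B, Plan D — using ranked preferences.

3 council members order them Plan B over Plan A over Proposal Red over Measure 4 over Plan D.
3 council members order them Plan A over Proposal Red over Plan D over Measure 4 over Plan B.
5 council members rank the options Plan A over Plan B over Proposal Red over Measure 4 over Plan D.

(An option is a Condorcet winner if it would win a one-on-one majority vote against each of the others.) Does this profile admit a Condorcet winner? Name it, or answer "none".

Check each pair by majority over 11 ballots:
Measure 4 vs Plan A: 0 to 11, Plan A.
Measure 4 vs Proposal Red: 0 to 11, Proposal Red.
Measure 4 vs Plan B: 3 for Measure 4, 8 for Plan B — Plan B by 8–3.
Measure 4 vs Plan D: Measure 4 preferred on 3+5 = 8 ballots; Measure 4 wins 8–3.
Plan A vs Proposal Red: 11 to 0, Plan A.
Plan A vs Plan B: 3+5 = 8 for Plan A, 3 for Plan B — Plan A by 8–3.
Plan A vs Plan D: Plan A preferred on 3+3+5 = 11 ballots; Plan A wins 11–0.
Proposal Red vs Plan B: Proposal Red is ranked higher on 3 ballots, Plan B on 8. Plan B wins 8–3.
Proposal Red vs Plan D: Proposal Red preferred on 3+3+5 = 11 ballots; Proposal Red wins 11–0.
Plan B vs Plan D: 8 to 3, Plan B.
Plan A defeats every rival head-to-head and is the Condorcet winner.

Plan A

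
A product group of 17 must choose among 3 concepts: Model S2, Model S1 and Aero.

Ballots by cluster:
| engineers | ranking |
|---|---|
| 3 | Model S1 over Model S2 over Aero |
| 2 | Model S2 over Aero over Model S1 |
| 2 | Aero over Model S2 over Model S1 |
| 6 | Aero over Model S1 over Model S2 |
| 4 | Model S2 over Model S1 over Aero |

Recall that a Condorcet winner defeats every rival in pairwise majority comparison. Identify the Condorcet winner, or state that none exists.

none

Pairwise majorities:
Model S2–Model S1: Model S1 9–8.
Model S2 vs Aero: Model S2 wins 9–8.
Model S1 vs Aero: Aero, 10–7.
Each design drops at least one matchup (Model S2 loses to Model S1; Model S1 loses to Aero; Aero loses to Model S2); the cycle Model S2 → Aero → Model S1 → Model S2 rules out a Condorcet winner.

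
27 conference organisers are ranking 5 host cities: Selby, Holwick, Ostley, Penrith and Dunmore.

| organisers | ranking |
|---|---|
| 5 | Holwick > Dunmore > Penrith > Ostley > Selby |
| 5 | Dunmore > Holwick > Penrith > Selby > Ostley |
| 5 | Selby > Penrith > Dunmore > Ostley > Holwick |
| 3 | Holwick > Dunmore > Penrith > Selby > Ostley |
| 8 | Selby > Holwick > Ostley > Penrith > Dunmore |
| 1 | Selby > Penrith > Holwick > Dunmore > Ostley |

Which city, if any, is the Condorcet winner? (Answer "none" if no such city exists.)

Selby

Head-to-head results (27 organisers):
Selby vs Holwick: Selby wins 14–13.
Selby–Ostley: Selby 22–5.
Selby vs Penrith: Selby, 14–13.
Selby vs Dunmore: Selby wins 14–13.
Holwick vs Ostley: Holwick wins 22–5.
Holwick vs Penrith: Holwick, 21–6.
Holwick vs Dunmore: Holwick wins 17–10.
Ostley vs Penrith: Penrith, 19–8.
Ostley–Dunmore: Dunmore 19–8.
Penrith vs Dunmore: Penrith wins 14–13.
Selby beats each of Holwick, Ostley, Penrith, Dunmore — Selby is the Condorcet winner.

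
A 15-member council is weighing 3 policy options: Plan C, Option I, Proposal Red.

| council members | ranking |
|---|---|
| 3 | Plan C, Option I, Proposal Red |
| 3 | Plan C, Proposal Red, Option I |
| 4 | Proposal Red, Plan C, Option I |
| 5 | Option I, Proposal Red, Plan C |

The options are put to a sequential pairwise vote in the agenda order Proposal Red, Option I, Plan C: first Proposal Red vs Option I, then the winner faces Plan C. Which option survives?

Round 1: Proposal Red vs Option I — 7–8, Option I advances.
Round 2: Option I vs Plan C — 5–10, Plan C advances.
Plan C survives the agenda.

Plan C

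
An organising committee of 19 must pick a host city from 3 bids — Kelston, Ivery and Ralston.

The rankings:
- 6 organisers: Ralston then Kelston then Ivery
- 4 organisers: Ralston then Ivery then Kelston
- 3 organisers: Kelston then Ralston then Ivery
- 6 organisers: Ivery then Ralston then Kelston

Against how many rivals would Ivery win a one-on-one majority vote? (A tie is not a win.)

1

Ivery against each rival (19 organisers):
Ivery–Kelston: Ivery 10–9.
Ivery vs Ralston: 6 to 13, Ralston.
Ivery beats Kelston; loses to Ralston — 1 pairwise win.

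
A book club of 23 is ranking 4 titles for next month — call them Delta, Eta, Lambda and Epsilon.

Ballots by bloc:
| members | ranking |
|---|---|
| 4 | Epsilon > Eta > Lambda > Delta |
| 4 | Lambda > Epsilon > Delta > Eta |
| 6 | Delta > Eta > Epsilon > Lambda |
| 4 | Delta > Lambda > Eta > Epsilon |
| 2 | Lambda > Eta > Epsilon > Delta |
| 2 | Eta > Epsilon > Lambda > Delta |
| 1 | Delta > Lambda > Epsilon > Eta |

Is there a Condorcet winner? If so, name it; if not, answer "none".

none

Pairwise majorities:
Delta vs Eta: Delta wins 15–8.
Delta vs Lambda: Lambda wins 12–11.
Delta vs Epsilon: Epsilon, 12–11.
Eta–Lambda: Eta 12–11.
Eta vs Epsilon: Eta wins 14–9.
Lambda vs Epsilon: Epsilon wins 12–11.
Every book loses at least once (Delta loses to Lambda; Eta loses to Delta; Lambda loses to Eta; Epsilon loses to Eta). The majority relation contains the cycle Delta > Eta > Lambda > Delta, so there is no Condorcet winner.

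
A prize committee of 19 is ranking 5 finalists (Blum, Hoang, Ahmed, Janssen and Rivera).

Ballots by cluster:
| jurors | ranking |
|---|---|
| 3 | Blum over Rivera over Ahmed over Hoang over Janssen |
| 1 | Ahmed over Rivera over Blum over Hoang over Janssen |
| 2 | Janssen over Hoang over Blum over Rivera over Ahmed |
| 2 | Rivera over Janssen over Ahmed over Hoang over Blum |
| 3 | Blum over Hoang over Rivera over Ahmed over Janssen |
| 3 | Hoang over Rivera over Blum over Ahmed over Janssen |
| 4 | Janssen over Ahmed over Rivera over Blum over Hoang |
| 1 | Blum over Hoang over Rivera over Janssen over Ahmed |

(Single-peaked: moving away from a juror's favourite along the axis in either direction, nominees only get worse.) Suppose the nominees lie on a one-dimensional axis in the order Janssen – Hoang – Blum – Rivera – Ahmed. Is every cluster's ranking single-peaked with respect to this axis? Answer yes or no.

Axis positions: Janssen=1, Hoang=2, Blum=3, Rivera=4, Ahmed=5.
Cluster 1 (peak Blum at position 3): ranking walks positions 3-4-5-2-1, expanding outward from the peak — single-peaked.
Cluster 2 (peak Ahmed at position 5): ranking walks positions 5-4-3-2-1, expanding outward from the peak — single-peaked.
Cluster 3 (peak Janssen at position 1): ranking walks positions 1-2-3-4-5, expanding outward from the peak — single-peaked.
Cluster 4: ranking walks positions 4-1-5-2-3; Janssen is ranked above Blum even though Blum lies between Janssen and the peak Rivera on the axis — preferences dip and rise again. Not single-peaked.
Cluster 5 (peak Blum at position 3): ranking walks positions 3-2-4-5-1, expanding outward from the peak — single-peaked.
Cluster 6: ranking walks positions 2-4-3-5-1; Rivera is ranked above Blum even though Blum lies between Rivera and the peak Hoang on the axis — preferences dip and rise again. Not single-peaked.
Cluster 7: ranking walks positions 1-5-4-3-2; Ahmed is ranked above Hoang even though Hoang lies between Ahmed and the peak Janssen on the axis — preferences dip and rise again. Not single-peaked.
Cluster 8 (peak Blum at position 3): ranking walks positions 3-2-4-1-5, expanding outward from the peak — single-peaked.
Cluster 4 violates single-peakedness, so the profile is not single-peaked on this axis.

no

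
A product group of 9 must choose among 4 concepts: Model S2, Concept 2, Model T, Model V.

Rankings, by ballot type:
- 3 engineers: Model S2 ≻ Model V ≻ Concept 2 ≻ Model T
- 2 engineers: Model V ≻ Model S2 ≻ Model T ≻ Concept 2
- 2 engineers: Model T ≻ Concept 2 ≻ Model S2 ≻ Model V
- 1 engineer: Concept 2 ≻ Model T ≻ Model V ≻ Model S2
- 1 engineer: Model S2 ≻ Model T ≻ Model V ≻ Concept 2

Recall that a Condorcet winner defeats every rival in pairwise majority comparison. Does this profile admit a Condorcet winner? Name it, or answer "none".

Pairwise majorities:
Model S2 vs Concept 2: Model S2 is ranked higher on 3+2+1 = 6 ballots, Concept 2 on 3. Model S2 wins 6–3.
Model S2 vs Model T: Model S2 is ranked higher on 3+2+1 = 6 ballots, Model T on 3. Model S2 wins 6–3.
Model S2 vs Model V: 3+2+1 = 6 for Model S2, 3 for Model V — Model S2 by 6–3.
Concept 2 vs Model T: 4 to 5, Model T.
Concept 2 vs Model V: Concept 2 preferred on 2+1 = 3 ballots; Model V wins 6–3.
Model T vs Model V: 2+1+1 = 4 for Model T, 5 for Model V — Model V by 5–4.
Model S2 wins every pairwise contest, so Model S2 is the Condorcet winner.

Model S2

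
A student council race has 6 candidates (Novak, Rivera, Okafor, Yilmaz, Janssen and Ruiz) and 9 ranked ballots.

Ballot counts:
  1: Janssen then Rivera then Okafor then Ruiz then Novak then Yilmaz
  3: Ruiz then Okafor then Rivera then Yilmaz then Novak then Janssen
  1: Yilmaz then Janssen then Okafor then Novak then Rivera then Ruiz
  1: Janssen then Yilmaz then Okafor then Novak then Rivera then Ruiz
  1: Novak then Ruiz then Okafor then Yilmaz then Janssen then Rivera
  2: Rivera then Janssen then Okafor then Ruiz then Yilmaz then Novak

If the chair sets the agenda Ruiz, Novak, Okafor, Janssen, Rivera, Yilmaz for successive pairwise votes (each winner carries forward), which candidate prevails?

Rivera

Round 1: Ruiz vs Novak — 6–3, Ruiz advances.
Round 2: Ruiz vs Okafor — 4–5, Okafor advances.
Round 3: Okafor vs Janssen — 4–5, Janssen advances.
Round 4: Janssen vs Rivera — 4–5, Rivera advances.
Round 5: Rivera vs Yilmaz — 6–3, Rivera advances.
Rivera survives the agenda.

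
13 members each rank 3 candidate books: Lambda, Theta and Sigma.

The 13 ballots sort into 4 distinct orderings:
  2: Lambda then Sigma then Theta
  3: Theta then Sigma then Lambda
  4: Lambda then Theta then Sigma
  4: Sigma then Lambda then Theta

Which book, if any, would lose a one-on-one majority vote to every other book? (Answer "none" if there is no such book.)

Pairwise majorities:
Lambda–Theta: Lambda 10–3.
Lambda vs Sigma: Lambda is ranked higher on 2+4 = 6 ballots, Sigma on 7. Sigma wins 7–6.
Theta vs Sigma: Theta, 7–6.
Each book has at least one pairwise win (Lambda beats Theta; Theta beats Sigma; Sigma beats Lambda) — no Condorcet loser.

none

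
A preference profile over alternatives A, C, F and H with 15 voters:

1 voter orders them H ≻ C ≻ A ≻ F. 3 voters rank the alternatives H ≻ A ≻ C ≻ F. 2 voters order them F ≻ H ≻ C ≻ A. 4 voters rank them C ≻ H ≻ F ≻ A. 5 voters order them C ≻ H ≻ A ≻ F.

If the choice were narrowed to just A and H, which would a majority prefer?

No ballot ranks A above H: 0.
Ballots ranking H above A: 15 − 0 = 15.
H wins the head-to-head 15–0.

H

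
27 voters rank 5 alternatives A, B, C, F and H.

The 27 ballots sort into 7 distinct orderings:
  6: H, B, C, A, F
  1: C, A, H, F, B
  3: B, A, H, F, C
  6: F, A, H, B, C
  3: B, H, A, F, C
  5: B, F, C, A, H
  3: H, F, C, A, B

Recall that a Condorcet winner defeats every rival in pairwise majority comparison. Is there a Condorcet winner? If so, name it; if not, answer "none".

none

Check each pair by majority over 27 ballots:
A–B: B 17–10.
A vs C: C, 15–12.
A–F: F 14–13.
A vs H: A, 15–12.
B–C: B 23–4.
B–F: B 17–10.
B–H: H 16–11.
C vs F: F, 20–7.
C–H: H 21–6.
F vs H: H, 16–11.
No alternative is unbeaten: A loses to B; B loses to H; C loses to B; F loses to B; H loses to A. In particular A beats H beats B beats A is a majority cycle — no Condorcet winner exists.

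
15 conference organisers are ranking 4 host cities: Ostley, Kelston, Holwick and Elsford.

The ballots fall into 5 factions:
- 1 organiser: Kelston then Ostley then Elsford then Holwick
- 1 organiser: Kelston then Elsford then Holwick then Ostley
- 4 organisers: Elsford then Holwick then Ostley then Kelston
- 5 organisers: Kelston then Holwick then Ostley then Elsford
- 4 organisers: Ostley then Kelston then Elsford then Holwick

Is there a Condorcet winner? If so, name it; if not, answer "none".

none

Pairwise majorities:
Ostley vs Kelston: Ostley wins 8–7.
Ostley vs Holwick: Holwick, 10–5.
Ostley vs Elsford: Ostley, 10–5.
Kelston vs Holwick: Kelston wins 11–4.
Kelston vs Elsford: Kelston, 11–4.
Holwick vs Elsford: Elsford, 10–5.
Each city drops at least one matchup (Ostley loses to Holwick; Kelston loses to Ostley; Holwick loses to Kelston; Elsford loses to Ostley); the cycle Ostley > Kelston > Holwick > Ostley rules out a Condorcet winner.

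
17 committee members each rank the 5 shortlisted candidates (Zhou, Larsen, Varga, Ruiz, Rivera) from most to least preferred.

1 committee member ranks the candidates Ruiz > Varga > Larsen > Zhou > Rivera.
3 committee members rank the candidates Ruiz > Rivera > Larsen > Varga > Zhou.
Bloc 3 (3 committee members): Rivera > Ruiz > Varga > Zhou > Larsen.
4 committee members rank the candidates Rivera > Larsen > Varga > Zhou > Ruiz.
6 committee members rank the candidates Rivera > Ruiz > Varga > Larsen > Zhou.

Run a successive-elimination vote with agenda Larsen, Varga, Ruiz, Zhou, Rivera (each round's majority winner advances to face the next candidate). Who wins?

Rivera

Round 1: Larsen vs Varga — 7–10, Varga advances.
Round 2: Varga vs Ruiz — 4–13, Ruiz advances.
Round 3: Ruiz vs Zhou — 13–4, Ruiz advances.
Round 4: Ruiz vs Rivera — 4–13, Rivera advances.
Rivera survives the agenda.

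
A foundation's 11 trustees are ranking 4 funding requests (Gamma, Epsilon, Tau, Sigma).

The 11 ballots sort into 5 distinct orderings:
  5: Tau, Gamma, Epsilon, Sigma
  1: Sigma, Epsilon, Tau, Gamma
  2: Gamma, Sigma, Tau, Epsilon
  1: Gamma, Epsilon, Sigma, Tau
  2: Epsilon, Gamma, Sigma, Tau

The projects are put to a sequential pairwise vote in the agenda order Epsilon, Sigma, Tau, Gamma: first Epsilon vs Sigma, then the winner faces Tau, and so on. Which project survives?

Round 1: Epsilon vs Sigma — 8–3, Epsilon advances.
Round 2: Epsilon vs Tau — 4–7, Tau advances.
Round 3: Tau vs Gamma — 6–5, Tau advances.
The agenda winner is Tau.

Tau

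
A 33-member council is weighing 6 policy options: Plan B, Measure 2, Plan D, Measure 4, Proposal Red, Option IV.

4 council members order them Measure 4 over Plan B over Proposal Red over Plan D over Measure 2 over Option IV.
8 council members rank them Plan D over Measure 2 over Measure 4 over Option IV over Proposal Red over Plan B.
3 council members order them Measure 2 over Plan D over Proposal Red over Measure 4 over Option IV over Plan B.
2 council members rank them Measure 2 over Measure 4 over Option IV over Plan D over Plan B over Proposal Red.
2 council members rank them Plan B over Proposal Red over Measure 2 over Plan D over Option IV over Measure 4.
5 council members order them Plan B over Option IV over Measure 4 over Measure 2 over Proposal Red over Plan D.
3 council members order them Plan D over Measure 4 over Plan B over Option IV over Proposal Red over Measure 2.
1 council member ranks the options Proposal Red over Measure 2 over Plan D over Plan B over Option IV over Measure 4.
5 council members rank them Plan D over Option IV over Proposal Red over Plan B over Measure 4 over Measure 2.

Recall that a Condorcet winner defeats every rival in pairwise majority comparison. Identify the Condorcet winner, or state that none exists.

Pairwise majorities:
Plan B vs Measure 2: Plan B wins 19–14.
Plan B vs Plan D: Plan D, 22–11.
Plan B vs Measure 4: Plan B is ranked higher on 2+5+1+5 = 13 ballots, Measure 4 on 20. Measure 4 wins 20–13.
Plan B vs Proposal Red: Plan B preferred on 4+2+2+5+3 = 16 ballots; Proposal Red wins 17–16.
Plan B–Option IV: Option IV 18–15.
Measure 2 vs Plan D: Plan D wins 20–13.
Measure 2–Measure 4: Measure 4 17–16.
Measure 2 vs Proposal Red: Measure 2 wins 18–15.
Measure 2 vs Option IV: 4+8+3+2+2+1 = 20 for Measure 2, 13 for Option IV — Measure 2 by 20–13.
Plan D vs Measure 4: Plan D wins 22–11.
Plan D vs Proposal Red: Plan D preferred on 8+3+2+3+5 = 21 ballots; Plan D wins 21–12.
Plan D vs Option IV: Plan D preferred on 26 ballots; Plan D wins 26–7.
Measure 4 vs Proposal Red: 4+8+2+5+3 = 22 for Measure 4, 11 for Proposal Red — Measure 4 by 22–11.
Measure 4 vs Option IV: Measure 4 is ranked higher on 4+8+3+2+3 = 20 ballots, Option IV on 13. Measure 4 wins 20–13.
Proposal Red vs Option IV: Proposal Red preferred on 4+3+2+1 = 10 ballots; Option IV wins 23–10.
Plan D defeats every rival head-to-head and is the Condorcet winner.

Plan D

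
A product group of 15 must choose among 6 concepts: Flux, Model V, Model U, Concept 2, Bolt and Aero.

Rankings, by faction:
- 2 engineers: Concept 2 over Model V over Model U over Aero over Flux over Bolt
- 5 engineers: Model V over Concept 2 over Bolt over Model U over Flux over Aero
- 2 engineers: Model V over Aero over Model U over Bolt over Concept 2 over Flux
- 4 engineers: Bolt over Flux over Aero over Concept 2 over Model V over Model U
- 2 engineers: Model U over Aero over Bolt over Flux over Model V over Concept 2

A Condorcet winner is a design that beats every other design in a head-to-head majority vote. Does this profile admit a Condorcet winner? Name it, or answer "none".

Model V

Head-to-head results (15 engineers):
Flux vs Model V: Flux preferred on 4+2 = 6 ballots; Model V wins 9–6.
Flux vs Model U: Flux preferred on 4 ballots; Model U wins 11–4.
Flux vs Concept 2: Concept 2 wins 9–6.
Flux–Bolt: Bolt 13–2.
Flux–Aero: Flux 9–6.
Model V vs Model U: 2+5+2+4 = 13 for Model V, 2 for Model U — Model V by 13–2.
Model V vs Concept 2: Model V wins 9–6.
Model V vs Bolt: Model V is ranked higher on 2+5+2 = 9 ballots, Bolt on 6. Model V wins 9–6.
Model V vs Aero: Model V preferred on 2+5+2 = 9 ballots; Model V wins 9–6.
Model U vs Concept 2: Concept 2, 11–4.
Model U–Bolt: Bolt 9–6.
Model U vs Aero: Model U, 9–6.
Concept 2 vs Bolt: Concept 2 is ranked higher on 2+5 = 7 ballots, Bolt on 8. Bolt wins 8–7.
Concept 2 vs Aero: Concept 2 preferred on 2+5 = 7 ballots; Aero wins 8–7.
Bolt vs Aero: Bolt wins 9–6.
Model V beats each of Flux, Model U, Concept 2, Bolt, Aero — Model V is the Condorcet winner.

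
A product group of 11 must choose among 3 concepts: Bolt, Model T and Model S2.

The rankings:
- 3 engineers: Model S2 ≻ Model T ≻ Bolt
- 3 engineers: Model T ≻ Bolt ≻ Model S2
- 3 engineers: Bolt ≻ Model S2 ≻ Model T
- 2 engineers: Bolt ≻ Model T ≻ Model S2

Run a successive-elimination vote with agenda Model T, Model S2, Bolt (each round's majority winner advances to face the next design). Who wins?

Round 1: Model T vs Model S2 — 5–6, Model S2 advances.
Round 2: Model S2 vs Bolt — 3–8, Bolt advances.
Bolt survives the agenda.

Bolt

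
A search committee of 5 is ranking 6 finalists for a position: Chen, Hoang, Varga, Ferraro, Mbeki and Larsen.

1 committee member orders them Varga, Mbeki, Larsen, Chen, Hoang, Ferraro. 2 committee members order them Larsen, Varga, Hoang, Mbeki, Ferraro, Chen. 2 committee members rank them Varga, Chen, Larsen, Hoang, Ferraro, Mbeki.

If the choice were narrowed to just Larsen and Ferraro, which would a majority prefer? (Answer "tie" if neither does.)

Larsen

Ballots ranking Larsen above Ferraro: 1 + 2 + 2 = 5.
Ballots ranking Ferraro above Larsen: 5 − 5 = 0.
Larsen wins the head-to-head 5–0.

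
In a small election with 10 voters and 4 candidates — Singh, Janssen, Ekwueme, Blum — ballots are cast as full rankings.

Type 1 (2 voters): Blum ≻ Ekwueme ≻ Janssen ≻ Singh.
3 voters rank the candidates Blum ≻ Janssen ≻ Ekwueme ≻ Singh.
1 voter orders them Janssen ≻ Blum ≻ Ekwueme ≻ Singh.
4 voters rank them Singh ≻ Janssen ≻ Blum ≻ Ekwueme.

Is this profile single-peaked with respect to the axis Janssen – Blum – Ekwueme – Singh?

no

Axis positions: Janssen=1, Blum=2, Ekwueme=3, Singh=4.
Type 1 (peak Blum at position 2): ranking walks positions 2-3-1-4, expanding outward from the peak — single-peaked.
Type 2 (peak Blum at position 2): ranking walks positions 2-1-3-4, expanding outward from the peak — single-peaked.
Type 3 (peak Janssen at position 1): ranking walks positions 1-2-3-4, expanding outward from the peak — single-peaked.
Type 4: ranking walks positions 4-1-2-3; Janssen is ranked above Ekwueme even though Ekwueme lies between Janssen and the peak Singh on the axis — preferences dip and rise again. Not single-peaked.
Type 4 violates single-peakedness, so the profile is not single-peaked on this axis.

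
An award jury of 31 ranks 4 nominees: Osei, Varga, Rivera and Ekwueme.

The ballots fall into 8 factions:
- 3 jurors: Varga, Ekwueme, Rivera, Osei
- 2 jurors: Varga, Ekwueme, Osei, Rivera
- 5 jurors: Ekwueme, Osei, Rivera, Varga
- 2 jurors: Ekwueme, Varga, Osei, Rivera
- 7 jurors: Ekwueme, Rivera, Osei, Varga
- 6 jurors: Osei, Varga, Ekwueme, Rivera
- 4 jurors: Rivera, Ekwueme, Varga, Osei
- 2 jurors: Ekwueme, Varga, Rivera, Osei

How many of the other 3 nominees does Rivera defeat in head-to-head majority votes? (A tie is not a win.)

2

Rivera against each rival (31 jurors):
Rivera–Osei: Rivera 16–15.
Rivera vs Varga: Rivera wins 16–15.
Rivera vs Ekwueme: 4 for Rivera, 27 for Ekwueme — Ekwueme by 27–4.
Rivera beats Osei, Varga; loses to Ekwueme — 2 pairwise wins.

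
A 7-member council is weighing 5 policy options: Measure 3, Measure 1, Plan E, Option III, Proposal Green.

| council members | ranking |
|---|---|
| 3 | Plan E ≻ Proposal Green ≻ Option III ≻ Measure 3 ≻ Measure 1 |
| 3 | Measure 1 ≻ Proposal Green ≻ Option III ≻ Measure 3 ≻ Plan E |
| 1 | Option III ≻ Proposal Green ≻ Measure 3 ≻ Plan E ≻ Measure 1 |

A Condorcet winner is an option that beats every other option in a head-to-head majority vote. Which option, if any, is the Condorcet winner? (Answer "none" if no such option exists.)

Proposal Green

Head-to-head results (7 council members):
Measure 3 vs Measure 1: Measure 3 preferred on 3+1 = 4 ballots; Measure 3 wins 4–3.
Measure 3–Plan E: Measure 3 4–3.
Measure 3 vs Option III: 0 for Measure 3, 7 for Option III — Option III by 7–0.
Measure 3 vs Proposal Green: Proposal Green wins 7–0.
Measure 1 vs Plan E: Plan E, 4–3.
Measure 1 vs Option III: Measure 1 is ranked higher on 3 ballots, Option III on 4. Option III wins 4–3.
Measure 1 vs Proposal Green: Proposal Green, 4–3.
Plan E vs Option III: Option III wins 4–3.
Plan E vs Proposal Green: 3 to 4, Proposal Green.
Option III vs Proposal Green: Proposal Green, 6–1.
Proposal Green wins every pairwise contest, so Proposal Green is the Condorcet winner.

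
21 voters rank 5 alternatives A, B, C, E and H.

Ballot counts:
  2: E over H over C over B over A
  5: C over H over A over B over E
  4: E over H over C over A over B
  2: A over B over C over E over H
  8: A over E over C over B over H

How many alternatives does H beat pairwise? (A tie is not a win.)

H against each rival (21 voters):
H vs A: H preferred on 2+5+4 = 11 ballots; H wins 11–10.
H vs B: H, 11–10.
H vs C: 2+4 = 6 for H, 15 for C — C by 15–6.
H vs E: H preferred on 5 ballots; E wins 16–5.
H beats A, B; loses to C, E — 2 pairwise wins.

2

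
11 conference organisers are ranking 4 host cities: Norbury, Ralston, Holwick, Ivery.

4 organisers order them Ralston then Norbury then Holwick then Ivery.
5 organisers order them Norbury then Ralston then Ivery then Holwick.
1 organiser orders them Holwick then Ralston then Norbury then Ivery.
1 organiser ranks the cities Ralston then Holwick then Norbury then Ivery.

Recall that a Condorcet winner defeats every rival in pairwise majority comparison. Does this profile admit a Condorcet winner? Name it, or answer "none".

Ralston

Pairwise majorities:
Norbury vs Ralston: Ralston wins 6–5.
Norbury vs Holwick: Norbury wins 9–2.
Norbury–Ivery: Norbury 11–0.
Ralston–Holwick: Ralston 10–1.
Ralston vs Ivery: Ralston, 11–0.
Holwick–Ivery: Holwick 6–5.
Ralston defeats every rival head-to-head and is the Condorcet winner.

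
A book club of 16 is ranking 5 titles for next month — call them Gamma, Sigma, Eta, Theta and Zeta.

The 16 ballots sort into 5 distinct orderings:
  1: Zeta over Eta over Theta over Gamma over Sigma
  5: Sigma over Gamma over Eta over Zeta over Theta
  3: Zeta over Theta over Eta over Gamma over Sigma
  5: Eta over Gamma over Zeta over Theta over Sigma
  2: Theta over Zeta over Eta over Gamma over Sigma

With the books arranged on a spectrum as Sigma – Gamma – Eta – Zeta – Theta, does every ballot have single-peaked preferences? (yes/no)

Axis positions: Sigma=1, Gamma=2, Eta=3, Zeta=4, Theta=5.
Bloc 1 (peak Zeta at position 4): ranking walks positions 4-3-5-2-1, expanding outward from the peak — single-peaked.
Bloc 2 (peak Sigma at position 1): ranking walks positions 1-2-3-4-5, expanding outward from the peak — single-peaked.
Bloc 3 (peak Zeta at position 4): ranking walks positions 4-5-3-2-1, expanding outward from the peak — single-peaked.
Bloc 4 (peak Eta at position 3): ranking walks positions 3-2-4-5-1, expanding outward from the peak — single-peaked.
Bloc 5 (peak Theta at position 5): ranking walks positions 5-4-3-2-1, expanding outward from the peak — single-peaked.
Every ranking is single-peaked on this axis.

yes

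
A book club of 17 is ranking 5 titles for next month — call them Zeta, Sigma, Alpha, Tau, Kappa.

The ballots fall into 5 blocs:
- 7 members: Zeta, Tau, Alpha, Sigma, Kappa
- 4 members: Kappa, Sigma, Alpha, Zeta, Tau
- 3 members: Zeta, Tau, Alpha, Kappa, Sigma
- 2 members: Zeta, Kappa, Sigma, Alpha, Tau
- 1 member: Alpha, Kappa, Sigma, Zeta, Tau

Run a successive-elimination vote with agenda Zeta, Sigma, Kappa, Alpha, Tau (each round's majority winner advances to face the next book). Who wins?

Zeta

Round 1: Zeta vs Sigma — 12–5, Zeta advances.
Round 2: Zeta vs Kappa — 12–5, Zeta advances.
Round 3: Zeta vs Alpha — 12–5, Zeta advances.
Round 4: Zeta vs Tau — 17–0, Zeta advances.
The agenda winner is Zeta.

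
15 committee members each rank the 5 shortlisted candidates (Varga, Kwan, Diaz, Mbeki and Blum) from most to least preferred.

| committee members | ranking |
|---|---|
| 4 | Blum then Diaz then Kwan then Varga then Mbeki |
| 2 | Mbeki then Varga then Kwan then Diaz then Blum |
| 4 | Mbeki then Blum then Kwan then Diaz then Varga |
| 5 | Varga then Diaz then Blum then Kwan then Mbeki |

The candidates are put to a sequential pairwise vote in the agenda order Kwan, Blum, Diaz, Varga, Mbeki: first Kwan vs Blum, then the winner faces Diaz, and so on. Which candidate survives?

Round 1: Kwan vs Blum — 2–13, Blum advances.
Round 2: Blum vs Diaz — 8–7, Blum advances.
Round 3: Blum vs Varga — 8–7, Blum advances.
Round 4: Blum vs Mbeki — 9–6, Blum advances.
The agenda winner is Blum.

Blum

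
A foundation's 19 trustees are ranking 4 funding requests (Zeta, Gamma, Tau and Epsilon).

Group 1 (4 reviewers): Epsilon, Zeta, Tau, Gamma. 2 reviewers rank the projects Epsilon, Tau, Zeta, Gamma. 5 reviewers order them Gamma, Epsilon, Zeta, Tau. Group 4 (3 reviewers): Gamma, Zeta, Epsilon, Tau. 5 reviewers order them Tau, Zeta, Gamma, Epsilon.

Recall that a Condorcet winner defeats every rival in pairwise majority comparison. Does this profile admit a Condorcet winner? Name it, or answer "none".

Check each pair by majority over 19 ballots:
Zeta vs Gamma: Zeta wins 11–8.
Zeta vs Tau: Zeta wins 12–7.
Zeta vs Epsilon: Epsilon, 11–8.
Gamma–Tau: Tau 11–8.
Gamma vs Epsilon: Gamma wins 13–6.
Tau–Epsilon: Epsilon 14–5.
Each project drops at least one matchup (Zeta loses to Epsilon; Gamma loses to Zeta; Tau loses to Zeta; Epsilon loses to Gamma); the cycle Zeta beats Gamma beats Epsilon beats Zeta rules out a Condorcet winner.

none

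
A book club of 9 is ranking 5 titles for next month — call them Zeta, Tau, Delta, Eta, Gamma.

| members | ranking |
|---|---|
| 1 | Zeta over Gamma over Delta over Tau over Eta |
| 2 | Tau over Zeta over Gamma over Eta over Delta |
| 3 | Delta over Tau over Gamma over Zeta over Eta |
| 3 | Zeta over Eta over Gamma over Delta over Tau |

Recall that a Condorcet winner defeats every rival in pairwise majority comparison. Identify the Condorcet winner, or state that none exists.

Head-to-head results (9 members):
Zeta vs Tau: Tau wins 5–4.
Zeta–Delta: Zeta 6–3.
Zeta vs Eta: Zeta, 9–0.
Zeta vs Gamma: 1+2+3 = 6 for Zeta, 3 for Gamma — Zeta by 6–3.
Tau vs Delta: Tau preferred on 2 ballots; Delta wins 7–2.
Tau vs Eta: 1+2+3 = 6 for Tau, 3 for Eta — Tau by 6–3.
Tau vs Gamma: Tau wins 5–4.
Delta vs Eta: Eta wins 5–4.
Delta vs Gamma: Gamma wins 6–3.
Eta vs Gamma: Eta is ranked higher on 3 ballots, Gamma on 6. Gamma wins 6–3.
No book is unbeaten: Zeta loses to Tau; Tau loses to Delta; Delta loses to Zeta; Eta loses to Zeta; Gamma loses to Zeta. In particular Zeta → Delta → Tau → Zeta is a majority cycle — no Condorcet winner exists.

none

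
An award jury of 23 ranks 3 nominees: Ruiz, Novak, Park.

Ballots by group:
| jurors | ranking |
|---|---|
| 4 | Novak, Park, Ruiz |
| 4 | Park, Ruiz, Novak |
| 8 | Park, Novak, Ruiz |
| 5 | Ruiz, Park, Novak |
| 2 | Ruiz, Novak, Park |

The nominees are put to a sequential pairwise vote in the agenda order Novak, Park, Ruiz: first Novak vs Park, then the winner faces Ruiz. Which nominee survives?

Park

Round 1: Novak vs Park — 6–17, Park advances.
Round 2: Park vs Ruiz — 16–7, Park advances.
The agenda winner is Park.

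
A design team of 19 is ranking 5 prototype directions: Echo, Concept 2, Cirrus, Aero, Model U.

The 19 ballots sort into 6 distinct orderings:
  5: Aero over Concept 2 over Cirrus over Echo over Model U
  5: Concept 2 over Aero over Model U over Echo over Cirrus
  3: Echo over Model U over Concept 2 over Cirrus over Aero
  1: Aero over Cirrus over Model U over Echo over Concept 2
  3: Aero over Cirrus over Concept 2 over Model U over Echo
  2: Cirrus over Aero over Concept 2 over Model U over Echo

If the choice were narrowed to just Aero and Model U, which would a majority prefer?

Ballots ranking Aero above Model U: 5 + 5 + 1 + 3 + 2 = 16.
Ballots ranking Model U above Aero: 19 − 16 = 3.
Aero wins the head-to-head 16–3.

Aero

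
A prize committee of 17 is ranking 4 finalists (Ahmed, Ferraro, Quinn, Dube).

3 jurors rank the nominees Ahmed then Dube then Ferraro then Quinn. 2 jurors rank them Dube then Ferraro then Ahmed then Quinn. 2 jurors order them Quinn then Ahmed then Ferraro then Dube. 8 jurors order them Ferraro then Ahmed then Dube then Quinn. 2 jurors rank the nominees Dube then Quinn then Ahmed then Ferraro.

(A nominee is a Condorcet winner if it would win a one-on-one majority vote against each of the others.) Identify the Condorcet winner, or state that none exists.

Check each pair by majority over 17 ballots:
Ahmed–Ferraro: Ferraro 10–7.
Ahmed–Quinn: Ahmed 13–4.
Ahmed vs Dube: Ahmed, 13–4.
Ferraro vs Quinn: Ferraro, 13–4.
Ferraro vs Dube: Ferraro wins 10–7.
Quinn vs Dube: Dube, 15–2.
Only Ferraro has no losses; Ferraro is the Condorcet winner.

Ferraro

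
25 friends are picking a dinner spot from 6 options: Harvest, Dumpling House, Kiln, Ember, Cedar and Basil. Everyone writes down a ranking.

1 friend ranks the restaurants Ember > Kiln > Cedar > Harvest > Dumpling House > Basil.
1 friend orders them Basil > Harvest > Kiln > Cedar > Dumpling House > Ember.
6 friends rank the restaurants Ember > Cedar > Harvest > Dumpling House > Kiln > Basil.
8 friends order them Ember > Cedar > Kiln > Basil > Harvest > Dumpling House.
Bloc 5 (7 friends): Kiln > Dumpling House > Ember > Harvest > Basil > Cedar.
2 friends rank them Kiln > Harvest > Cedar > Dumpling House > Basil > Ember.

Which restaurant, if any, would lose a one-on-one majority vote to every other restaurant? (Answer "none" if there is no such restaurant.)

Pairwise majorities:
Harvest vs Dumpling House: Harvest preferred on 1+1+6+8+2 = 18 ballots; Harvest wins 18–7.
Harvest vs Kiln: 1+6 = 7 for Harvest, 18 for Kiln — Kiln by 18–7.
Harvest vs Ember: Ember wins 22–3.
Harvest–Cedar: Cedar 15–10.
Harvest vs Basil: 16 to 9, Harvest.
Dumpling House vs Kiln: 6 to 19, Kiln.
Dumpling House vs Ember: 1+7+2 = 10 for Dumpling House, 15 for Ember — Ember by 15–10.
Dumpling House–Cedar: Cedar 18–7.
Dumpling House vs Basil: Dumpling House, 16–9.
Kiln vs Ember: Ember wins 15–10.
Kiln vs Cedar: Kiln is ranked higher on 1+1+7+2 = 11 ballots, Cedar on 14. Cedar wins 14–11.
Kiln vs Basil: Kiln wins 24–1.
Ember vs Cedar: Ember preferred on 1+6+8+7 = 22 ballots; Ember wins 22–3.
Ember vs Basil: 1+6+8+7 = 22 for Ember, 3 for Basil — Ember by 22–3.
Cedar vs Basil: Cedar is ranked higher on 1+6+8+2 = 17 ballots, Basil on 8. Cedar wins 17–8.
Basil is beaten in every head-to-head and is the Condorcet loser.

Basil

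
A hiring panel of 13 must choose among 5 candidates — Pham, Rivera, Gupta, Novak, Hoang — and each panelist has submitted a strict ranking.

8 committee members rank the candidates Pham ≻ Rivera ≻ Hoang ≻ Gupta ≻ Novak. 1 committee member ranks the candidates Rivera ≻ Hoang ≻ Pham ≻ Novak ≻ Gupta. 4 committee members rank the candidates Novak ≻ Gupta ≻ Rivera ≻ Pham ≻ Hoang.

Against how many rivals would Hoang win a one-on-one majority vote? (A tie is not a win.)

2

Hoang against each rival (13 committee members):
Hoang–Pham: Pham 12–1.
Hoang vs Rivera: Rivera, 13–0.
Hoang–Gupta: Hoang 9–4.
Hoang vs Novak: Hoang, 9–4.
Hoang beats Gupta, Novak; loses to Pham, Rivera — 2 pairwise wins.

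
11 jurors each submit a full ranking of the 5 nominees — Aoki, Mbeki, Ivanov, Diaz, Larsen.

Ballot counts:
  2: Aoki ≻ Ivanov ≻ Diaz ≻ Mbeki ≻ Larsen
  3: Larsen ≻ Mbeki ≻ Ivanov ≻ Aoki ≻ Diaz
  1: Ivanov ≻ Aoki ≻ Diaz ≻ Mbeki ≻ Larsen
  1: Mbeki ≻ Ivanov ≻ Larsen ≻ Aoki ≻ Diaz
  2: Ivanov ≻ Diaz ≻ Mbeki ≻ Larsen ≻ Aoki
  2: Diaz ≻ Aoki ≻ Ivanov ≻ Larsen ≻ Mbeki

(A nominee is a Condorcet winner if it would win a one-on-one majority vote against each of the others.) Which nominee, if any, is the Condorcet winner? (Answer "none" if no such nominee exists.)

Head-to-head results (11 jurors):
Aoki vs Mbeki: Mbeki wins 6–5.
Aoki vs Ivanov: Ivanov, 7–4.
Aoki vs Diaz: Aoki, 7–4.
Aoki vs Larsen: Larsen wins 6–5.
Mbeki vs Ivanov: Ivanov wins 7–4.
Mbeki vs Diaz: Diaz, 7–4.
Mbeki–Larsen: Mbeki 6–5.
Ivanov vs Diaz: Ivanov, 9–2.
Ivanov vs Larsen: Ivanov, 8–3.
Diaz vs Larsen: Diaz wins 7–4.
Ivanov wins every pairwise contest, so Ivanov is the Condorcet winner.

Ivanov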